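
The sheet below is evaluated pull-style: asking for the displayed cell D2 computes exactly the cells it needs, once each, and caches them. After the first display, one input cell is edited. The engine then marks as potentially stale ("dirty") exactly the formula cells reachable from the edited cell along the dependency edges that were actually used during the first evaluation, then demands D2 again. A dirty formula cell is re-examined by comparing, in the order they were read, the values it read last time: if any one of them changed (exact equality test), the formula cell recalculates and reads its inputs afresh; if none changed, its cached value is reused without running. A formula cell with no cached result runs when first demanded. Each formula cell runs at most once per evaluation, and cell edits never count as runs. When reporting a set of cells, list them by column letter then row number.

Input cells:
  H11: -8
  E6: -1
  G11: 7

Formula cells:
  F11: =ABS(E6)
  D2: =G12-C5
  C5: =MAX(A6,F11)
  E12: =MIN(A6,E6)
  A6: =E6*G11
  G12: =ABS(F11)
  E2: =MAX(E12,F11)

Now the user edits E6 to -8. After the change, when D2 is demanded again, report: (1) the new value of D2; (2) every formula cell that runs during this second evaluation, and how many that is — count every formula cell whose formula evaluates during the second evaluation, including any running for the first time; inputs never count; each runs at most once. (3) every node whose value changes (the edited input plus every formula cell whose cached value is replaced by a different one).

First demand of the output computes:
  A6 = -1 * 7 = -7
  F11 = ABS(-1) = 1
  C5 = MAX(-7, 1) = 1
  G12 = ABS(1) = 1
  D2 = 1 - 1 = 0

After the edit, cleaning proceeds:
  A6: a read changed (E6 -1->-8) — executes, giving -56.
  F11: a read changed (E6 -1->-8) — executes, giving 8.
  C5: a read changed (A6 -7->-56; F11 1->8) — executes, giving 8.
  G12: a read changed (F11 1->8) — executes, giving 8.
  D2: a read changed (G12 1->8; C5 1->8) — executes, giving 0 — identical to its old value.

Demanding D2 again yields 0.
5 formula cells run: A6, C5, D2, F11, G12.
The nodes whose values change: A6, C5, E6, F11, G12.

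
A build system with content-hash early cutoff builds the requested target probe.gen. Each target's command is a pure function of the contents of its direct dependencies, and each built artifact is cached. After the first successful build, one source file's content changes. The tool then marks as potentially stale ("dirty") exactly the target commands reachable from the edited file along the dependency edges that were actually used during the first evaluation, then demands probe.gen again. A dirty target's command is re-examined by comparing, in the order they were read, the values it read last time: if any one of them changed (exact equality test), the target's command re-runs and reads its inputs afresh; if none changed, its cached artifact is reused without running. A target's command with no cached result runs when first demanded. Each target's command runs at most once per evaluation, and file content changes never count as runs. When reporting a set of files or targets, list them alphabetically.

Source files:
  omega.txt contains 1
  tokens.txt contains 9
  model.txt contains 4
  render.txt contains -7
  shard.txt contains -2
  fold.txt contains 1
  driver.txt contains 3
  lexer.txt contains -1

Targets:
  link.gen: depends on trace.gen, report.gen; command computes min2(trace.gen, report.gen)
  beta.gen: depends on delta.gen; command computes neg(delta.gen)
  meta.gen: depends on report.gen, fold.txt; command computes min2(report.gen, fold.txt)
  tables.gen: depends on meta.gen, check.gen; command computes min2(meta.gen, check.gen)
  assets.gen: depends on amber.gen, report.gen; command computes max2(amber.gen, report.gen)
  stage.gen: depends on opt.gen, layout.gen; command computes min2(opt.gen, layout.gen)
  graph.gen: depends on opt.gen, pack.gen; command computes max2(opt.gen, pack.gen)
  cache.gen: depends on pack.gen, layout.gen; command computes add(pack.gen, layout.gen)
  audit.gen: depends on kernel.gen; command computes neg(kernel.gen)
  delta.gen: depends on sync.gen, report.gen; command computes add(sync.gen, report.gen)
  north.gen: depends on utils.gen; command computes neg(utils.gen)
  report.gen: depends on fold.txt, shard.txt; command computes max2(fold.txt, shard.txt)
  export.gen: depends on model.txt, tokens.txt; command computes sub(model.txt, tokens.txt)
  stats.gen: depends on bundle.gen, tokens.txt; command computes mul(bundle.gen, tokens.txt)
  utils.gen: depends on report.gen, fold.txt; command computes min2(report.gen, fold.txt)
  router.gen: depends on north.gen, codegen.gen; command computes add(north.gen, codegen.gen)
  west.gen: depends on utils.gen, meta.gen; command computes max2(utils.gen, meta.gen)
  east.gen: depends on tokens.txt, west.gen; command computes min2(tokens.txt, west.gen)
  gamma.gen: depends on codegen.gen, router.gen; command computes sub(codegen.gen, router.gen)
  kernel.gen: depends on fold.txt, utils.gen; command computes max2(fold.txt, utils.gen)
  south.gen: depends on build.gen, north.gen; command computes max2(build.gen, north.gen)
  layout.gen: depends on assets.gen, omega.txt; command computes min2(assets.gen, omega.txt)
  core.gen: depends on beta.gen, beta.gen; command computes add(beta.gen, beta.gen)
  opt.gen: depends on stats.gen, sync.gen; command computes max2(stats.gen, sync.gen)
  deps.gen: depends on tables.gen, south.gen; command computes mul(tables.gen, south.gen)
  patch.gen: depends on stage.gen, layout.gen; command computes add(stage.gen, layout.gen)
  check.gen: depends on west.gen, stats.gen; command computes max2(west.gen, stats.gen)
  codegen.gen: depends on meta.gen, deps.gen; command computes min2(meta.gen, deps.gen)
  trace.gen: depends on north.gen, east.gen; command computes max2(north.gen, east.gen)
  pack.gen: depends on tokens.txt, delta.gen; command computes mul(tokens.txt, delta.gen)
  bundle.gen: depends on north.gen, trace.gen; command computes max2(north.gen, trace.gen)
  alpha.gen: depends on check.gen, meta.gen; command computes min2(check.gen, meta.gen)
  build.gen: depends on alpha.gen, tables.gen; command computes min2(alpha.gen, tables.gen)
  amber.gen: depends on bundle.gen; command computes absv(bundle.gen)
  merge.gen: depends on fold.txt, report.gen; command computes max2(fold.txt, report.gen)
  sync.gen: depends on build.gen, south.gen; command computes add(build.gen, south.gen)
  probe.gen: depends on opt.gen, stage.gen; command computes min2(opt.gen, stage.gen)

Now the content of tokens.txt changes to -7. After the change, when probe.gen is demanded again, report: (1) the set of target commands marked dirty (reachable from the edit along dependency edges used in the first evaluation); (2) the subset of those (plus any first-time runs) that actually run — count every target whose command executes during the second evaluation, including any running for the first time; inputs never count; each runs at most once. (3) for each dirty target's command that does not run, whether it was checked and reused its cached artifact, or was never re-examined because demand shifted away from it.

First evaluation (everything demanded from the output):
  report.gen = max2(1, -2) = 1
  meta.gen = min2(1, 1) = 1
  utils.gen = min2(1, 1) = 1
  north.gen = neg(1) = -1
  west.gen = max2(1, 1) = 1
  east.gen = min2(9, 1) = 1
  trace.gen = max2(-1, 1) = 1
  bundle.gen = max2(-1, 1) = 1
  amber.gen = absv(1) = 1
  assets.gen = max2(1, 1) = 1
  layout.gen = min2(1, 1) = 1
  stats.gen = mul(1, 9) = 9
  check.gen = max2(1, 9) = 9
  alpha.gen = min2(9, 1) = 1
  tables.gen = min2(1, 9) = 1
  build.gen = min2(1, 1) = 1
  south.gen = max2(1, -1) = 1
  sync.gen = add(1, 1) = 2
  opt.gen = max2(9, 2) = 9
  stage.gen = min2(9, 1) = 1
  probe.gen = min2(9, 1) = 1

Propagation after the edit:
  east.gen: runs — tokens.txt 9->-7; result -7.
  trace.gen: runs — east.gen 1->-7; result -1.
  bundle.gen: runs — trace.gen 1->-1; result -1.
  amber.gen: runs — bundle.gen 1->-1; result 1 (same value as before).
  assets.gen: checked — values it read are unchanged (amber.gen unchanged, report.gen unchanged); reused cached 1 without running.
  layout.gen: checked — values it read are unchanged (assets.gen unchanged, omega.txt unchanged); reused cached 1 without running.
  stats.gen: runs — bundle.gen 1->-1; tokens.txt 9->-7; result 7.
  check.gen: runs — stats.gen 9->7; result 7.
  alpha.gen: runs — check.gen 9->7; result 1 (same value as before).
  tables.gen: runs — check.gen 9->7; result 1 (same value as before).
  build.gen: checked — values it read are unchanged (alpha.gen unchanged, tables.gen unchanged); reused cached 1 without running.
  south.gen: checked — values it read are unchanged (build.gen unchanged, north.gen unchanged); reused cached 1 without running.
  sync.gen: checked — values it read are unchanged (build.gen unchanged, south.gen unchanged); reused cached 2 without running.
  opt.gen: runs — stats.gen 9->7; result 7.
  stage.gen: runs — opt.gen 9->7; result 1 (same value as before).
  probe.gen: runs — opt.gen 9->7; result 1 (same value as before).

Key observation: the cutoff stops propagation at assets.gen — its inputs' values are unchanged, so it reuses its cache.

Marked dirty: alpha.gen, amber.gen, assets.gen, build.gen, bundle.gen, check.gen, east.gen, layout.gen, opt.gen, probe.gen, south.gen, stage.gen, stats.gen, sync.gen, tables.gen, trace.gen.
Target commands that run: alpha.gen, amber.gen, bundle.gen, check.gen, east.gen, opt.gen, probe.gen, stage.gen, stats.gen, tables.gen, trace.gen — 11 in total.
Checked but reused from cache: assets.gen, build.gen, layout.gen, south.gen, sync.gen.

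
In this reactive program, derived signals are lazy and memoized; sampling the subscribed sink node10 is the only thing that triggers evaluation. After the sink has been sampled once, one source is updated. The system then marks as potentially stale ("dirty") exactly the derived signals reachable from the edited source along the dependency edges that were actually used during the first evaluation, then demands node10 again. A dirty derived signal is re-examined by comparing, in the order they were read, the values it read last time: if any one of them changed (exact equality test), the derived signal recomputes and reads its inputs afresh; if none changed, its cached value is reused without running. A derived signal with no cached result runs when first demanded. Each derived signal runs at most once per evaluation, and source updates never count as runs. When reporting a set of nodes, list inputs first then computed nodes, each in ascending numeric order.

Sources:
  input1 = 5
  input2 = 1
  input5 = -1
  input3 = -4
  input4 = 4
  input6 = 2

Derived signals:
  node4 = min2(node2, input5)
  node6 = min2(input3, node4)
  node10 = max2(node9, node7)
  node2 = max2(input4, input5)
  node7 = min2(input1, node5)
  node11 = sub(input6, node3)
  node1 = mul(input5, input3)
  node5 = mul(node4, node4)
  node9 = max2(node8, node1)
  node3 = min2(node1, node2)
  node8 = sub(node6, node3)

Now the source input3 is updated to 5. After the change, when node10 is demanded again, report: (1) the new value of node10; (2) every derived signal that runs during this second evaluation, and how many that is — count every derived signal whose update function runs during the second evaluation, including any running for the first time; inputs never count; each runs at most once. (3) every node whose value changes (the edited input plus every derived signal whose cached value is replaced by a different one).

Demanding node10 again yields 4.
5 derived signals run: node1, node3, node6, node8, node9.
The nodes whose values change: input3, node1, node3, node6, node8.
Note the absorption at node9: it re-runs yet its value is the same, leaving the output's value untouched.

First demand of the output computes:
  node1 = mul(-1, -4) = 4
  node2 = max2(4, -1) = 4
  node3 = min2(4, 4) = 4
  node4 = min2(4, -1) = -1
  node5 = mul(-1, -1) = 1
  node6 = min2(-4, -1) = -4
  node7 = min2(5, 1) = 1
  node8 = sub(-4, 4) = -8
  node9 = max2(-8, 4) = 4
  node10 = max2(4, 1) = 4

After the edit, cleaning proceeds:
  node1: a read changed (input3 -4->5) — executes, giving -5.
  node3: a read changed (node1 4->-5) — executes, giving -5.
  node6: a read changed (input3 -4->5) — executes, giving -1.
  node8: a read changed (node6 -4->-1; node3 4->-5) — executes, giving 4.
  node9: a read changed (node8 -8->4; node1 4->-5) — executes, giving 4 — identical to its old value.
  node10: dirty, but its reads are unchanged (node9 unchanged, node7 unchanged); cached 4 stands.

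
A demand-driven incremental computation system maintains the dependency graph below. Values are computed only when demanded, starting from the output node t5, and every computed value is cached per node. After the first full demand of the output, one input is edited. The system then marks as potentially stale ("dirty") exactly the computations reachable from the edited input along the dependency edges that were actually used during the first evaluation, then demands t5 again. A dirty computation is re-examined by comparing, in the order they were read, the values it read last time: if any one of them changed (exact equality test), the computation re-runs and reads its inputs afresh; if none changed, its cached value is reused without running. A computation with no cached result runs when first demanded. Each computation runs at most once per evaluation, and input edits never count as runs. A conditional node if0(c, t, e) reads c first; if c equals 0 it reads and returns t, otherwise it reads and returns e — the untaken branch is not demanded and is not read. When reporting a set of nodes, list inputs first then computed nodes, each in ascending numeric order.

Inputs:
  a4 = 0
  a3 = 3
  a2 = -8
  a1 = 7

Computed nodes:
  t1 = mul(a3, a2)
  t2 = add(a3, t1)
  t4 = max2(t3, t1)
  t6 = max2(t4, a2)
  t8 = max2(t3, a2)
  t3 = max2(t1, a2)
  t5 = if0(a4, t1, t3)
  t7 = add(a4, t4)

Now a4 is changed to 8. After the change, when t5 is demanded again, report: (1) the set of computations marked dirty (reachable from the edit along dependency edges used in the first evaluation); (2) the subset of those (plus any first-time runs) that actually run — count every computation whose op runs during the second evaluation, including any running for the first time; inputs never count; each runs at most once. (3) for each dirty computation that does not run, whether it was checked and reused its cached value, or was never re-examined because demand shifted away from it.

First evaluation (everything demanded from the output):
  t1 = mul(3, -8) = -24
  t5 = if0(a4=0 -> then branch t1) = -24

Propagation after the edit:
  t3: demanded for the first time — runs, produces -8.
  t5: runs — a4 0->8; result -8.

Key observation: a condition flipped, so demand reaches new nodes — t3 runs for the first time.

Marked dirty: t5.
Computations that run: t3, t5 — 2 in total.
Every dirty computation ran.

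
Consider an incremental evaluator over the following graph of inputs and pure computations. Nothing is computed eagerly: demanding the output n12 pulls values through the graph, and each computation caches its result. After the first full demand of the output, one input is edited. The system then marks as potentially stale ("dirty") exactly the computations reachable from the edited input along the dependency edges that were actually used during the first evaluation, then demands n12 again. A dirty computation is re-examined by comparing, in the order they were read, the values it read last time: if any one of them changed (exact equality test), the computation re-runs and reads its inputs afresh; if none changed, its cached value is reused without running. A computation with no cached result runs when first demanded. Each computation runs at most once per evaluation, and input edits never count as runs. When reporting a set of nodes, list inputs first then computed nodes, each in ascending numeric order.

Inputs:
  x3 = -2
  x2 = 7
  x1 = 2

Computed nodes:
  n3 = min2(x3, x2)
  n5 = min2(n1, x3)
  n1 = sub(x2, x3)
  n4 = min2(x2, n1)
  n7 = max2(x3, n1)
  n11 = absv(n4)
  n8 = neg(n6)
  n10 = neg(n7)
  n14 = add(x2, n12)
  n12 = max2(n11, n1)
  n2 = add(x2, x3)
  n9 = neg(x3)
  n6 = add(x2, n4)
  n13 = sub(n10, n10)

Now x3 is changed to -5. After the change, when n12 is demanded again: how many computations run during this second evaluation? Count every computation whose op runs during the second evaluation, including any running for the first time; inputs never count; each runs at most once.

Initial pass — values computed on the first demand:
  n1 = sub(7, -2) = 9
  n4 = min2(7, 9) = 7
  n11 = absv(7) = 7
  n12 = max2(7, 9) = 9

Second demand — change propagation:
  n1: re-runs because x3 -2->-5; new result 12.
  n4: re-runs because n1 9->12; new result 7 (unchanged).
  n11: re-examined; everything it read last time is the same (n4 unchanged) — cache 7 kept, no run.
  n12: re-runs because n1 9->12; new result 12.

The important point: at n11 every value read last time is unchanged, so the dirty flag clears without a run.

Run set: n1, n4, n12 (3 run).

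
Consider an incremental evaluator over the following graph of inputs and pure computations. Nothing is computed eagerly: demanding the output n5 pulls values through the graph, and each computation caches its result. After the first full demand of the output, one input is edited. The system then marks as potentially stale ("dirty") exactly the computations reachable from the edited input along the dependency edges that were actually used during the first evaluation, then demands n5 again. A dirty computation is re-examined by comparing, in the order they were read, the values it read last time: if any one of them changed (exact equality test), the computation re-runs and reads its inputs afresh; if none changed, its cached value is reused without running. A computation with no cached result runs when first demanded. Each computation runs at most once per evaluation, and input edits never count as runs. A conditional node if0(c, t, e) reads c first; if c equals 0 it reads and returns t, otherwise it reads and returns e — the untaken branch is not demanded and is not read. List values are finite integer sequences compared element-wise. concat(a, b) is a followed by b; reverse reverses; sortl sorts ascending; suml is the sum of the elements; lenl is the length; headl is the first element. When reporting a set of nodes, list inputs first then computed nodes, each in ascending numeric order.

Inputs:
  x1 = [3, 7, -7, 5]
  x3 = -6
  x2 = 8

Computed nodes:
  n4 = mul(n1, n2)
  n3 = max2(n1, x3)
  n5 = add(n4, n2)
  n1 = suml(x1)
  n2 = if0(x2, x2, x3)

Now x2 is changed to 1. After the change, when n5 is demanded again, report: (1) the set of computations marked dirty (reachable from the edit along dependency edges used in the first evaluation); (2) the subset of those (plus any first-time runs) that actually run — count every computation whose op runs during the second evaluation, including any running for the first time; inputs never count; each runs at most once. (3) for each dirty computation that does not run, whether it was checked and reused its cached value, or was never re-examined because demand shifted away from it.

Initial pass — values computed on the first demand:
  n1 = suml([3, 7, -7, 5]) = 8
  n2 = if0(x2=8 -> else branch x3) = -6
  n4 = mul(8, -6) = -48
  n5 = add(-48, -6) = -54

Second demand — change propagation:
  n2: re-runs because x2 8->1; new result -6 (unchanged).
  n4: re-examined; everything it read last time is the same (n1 unchanged, n2 unchanged) — cache -48 kept, no run.
  n5: re-examined; everything it read last time is the same (n4 unchanged, n2 unchanged) — cache -54 kept, no run.

The important point: n2 recomputes to an identical value, and the output ends up unchanged.

Dirty set: n2, n4, n5.
Run set: n2 (1 run).
Re-examined without running (cache reused): n4, n5.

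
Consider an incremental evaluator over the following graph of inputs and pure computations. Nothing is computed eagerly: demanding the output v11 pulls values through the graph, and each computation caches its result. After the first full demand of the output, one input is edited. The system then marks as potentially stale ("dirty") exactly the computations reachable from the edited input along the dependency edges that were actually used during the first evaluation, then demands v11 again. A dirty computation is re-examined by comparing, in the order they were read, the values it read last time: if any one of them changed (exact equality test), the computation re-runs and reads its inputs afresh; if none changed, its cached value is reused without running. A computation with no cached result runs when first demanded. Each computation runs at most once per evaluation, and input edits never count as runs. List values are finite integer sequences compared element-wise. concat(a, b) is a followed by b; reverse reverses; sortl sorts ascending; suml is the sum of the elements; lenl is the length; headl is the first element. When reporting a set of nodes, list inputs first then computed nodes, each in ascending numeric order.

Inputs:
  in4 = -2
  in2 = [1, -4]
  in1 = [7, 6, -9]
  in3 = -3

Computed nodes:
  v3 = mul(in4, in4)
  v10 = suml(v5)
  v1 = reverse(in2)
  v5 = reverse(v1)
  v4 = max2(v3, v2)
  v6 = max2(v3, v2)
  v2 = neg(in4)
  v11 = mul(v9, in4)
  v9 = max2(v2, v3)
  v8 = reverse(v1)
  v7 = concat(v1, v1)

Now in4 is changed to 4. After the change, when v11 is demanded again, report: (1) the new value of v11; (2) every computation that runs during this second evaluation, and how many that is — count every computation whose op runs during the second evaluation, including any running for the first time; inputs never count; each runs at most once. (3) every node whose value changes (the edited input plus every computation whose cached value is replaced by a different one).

v11 now evaluates to 64.
Run set: v2, v3, v9, v11 (4 run).
Changed values: in4, v2, v3, v9, v11.

Initial pass — values computed on the first demand:
  v2 = neg(-2) = 2
  v3 = mul(-2, -2) = 4
  v9 = max2(2, 4) = 4
  v11 = mul(4, -2) = -8

Second demand — change propagation:
  v2: re-runs because in4 -2->4; new result -4.
  v3: re-runs because in4 -2->4; in4 -2->4; new result 16.
  v9: re-runs because v2 2->-4; v3 4->16; new result 16.
  v11: re-runs because v9 4->16; in4 -2->4; new result 64.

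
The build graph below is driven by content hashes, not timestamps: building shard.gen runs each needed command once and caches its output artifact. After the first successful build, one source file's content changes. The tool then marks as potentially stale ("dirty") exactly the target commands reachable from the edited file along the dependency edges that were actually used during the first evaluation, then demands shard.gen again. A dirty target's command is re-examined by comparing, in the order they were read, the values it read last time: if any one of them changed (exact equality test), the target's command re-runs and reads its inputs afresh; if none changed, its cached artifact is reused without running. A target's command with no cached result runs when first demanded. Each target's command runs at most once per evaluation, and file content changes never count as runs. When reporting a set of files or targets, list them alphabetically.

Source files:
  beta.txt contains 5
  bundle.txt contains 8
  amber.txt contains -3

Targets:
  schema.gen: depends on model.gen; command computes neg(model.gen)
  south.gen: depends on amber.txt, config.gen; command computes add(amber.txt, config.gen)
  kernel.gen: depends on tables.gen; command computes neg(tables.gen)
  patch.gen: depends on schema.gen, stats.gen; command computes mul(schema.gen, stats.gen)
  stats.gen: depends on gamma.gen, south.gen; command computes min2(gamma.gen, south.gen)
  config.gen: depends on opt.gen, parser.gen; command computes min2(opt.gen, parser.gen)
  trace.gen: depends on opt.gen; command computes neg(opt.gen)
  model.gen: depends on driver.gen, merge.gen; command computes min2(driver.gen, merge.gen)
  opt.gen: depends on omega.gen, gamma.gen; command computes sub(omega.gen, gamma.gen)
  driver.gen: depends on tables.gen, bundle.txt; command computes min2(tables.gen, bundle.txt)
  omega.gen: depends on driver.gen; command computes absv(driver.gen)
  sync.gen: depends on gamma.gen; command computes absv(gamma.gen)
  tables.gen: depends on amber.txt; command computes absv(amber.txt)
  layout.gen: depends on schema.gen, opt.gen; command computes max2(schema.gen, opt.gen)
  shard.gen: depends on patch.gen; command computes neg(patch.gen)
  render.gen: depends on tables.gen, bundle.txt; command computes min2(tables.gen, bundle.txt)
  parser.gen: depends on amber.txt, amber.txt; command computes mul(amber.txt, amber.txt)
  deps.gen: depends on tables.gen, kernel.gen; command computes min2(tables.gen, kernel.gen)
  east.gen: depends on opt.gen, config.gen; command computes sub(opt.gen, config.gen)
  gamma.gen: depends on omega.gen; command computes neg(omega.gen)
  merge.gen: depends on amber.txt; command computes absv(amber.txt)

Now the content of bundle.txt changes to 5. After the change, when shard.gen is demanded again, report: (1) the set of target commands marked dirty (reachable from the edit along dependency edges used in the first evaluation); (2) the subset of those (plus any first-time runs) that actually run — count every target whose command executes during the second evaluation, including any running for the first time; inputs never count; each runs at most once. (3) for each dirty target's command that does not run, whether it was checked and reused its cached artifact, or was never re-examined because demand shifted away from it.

Initial pass — values computed on the first demand:
  merge.gen = absv(-3) = 3
  parser.gen = mul(-3, -3) = 9
  tables.gen = absv(-3) = 3
  driver.gen = min2(3, 8) = 3
  model.gen = min2(3, 3) = 3
  omega.gen = absv(3) = 3
  gamma.gen = neg(3) = -3
  opt.gen = sub(3, -3) = 6
  config.gen = min2(6, 9) = 6
  schema.gen = neg(3) = -3
  south.gen = add(-3, 6) = 3
  stats.gen = min2(-3, 3) = -3
  patch.gen = mul(-3, -3) = 9
  shard.gen = neg(9) = -9

Second demand — change propagation:
  driver.gen: re-runs because bundle.txt 8->5; new result 3 (unchanged).
  model.gen: re-examined; everything it read last time is the same (driver.gen unchanged, merge.gen unchanged) — cache 3 kept, no run.
  omega.gen: re-examined; everything it read last time is the same (driver.gen unchanged) — cache 3 kept, no run.
  gamma.gen: re-examined; everything it read last time is the same (omega.gen unchanged) — cache -3 kept, no run.
  opt.gen: re-examined; everything it read last time is the same (omega.gen unchanged, gamma.gen unchanged) — cache 6 kept, no run.
  config.gen: re-examined; everything it read last time is the same (opt.gen unchanged, parser.gen unchanged) — cache 6 kept, no run.
  schema.gen: re-examined; everything it read last time is the same (model.gen unchanged) — cache -3 kept, no run.
  south.gen: re-examined; everything it read last time is the same (amber.txt unchanged, config.gen unchanged) — cache 3 kept, no run.
  stats.gen: re-examined; everything it read last time is the same (gamma.gen unchanged, south.gen unchanged) — cache -3 kept, no run.
  patch.gen: re-examined; everything it read last time is the same (schema.gen unchanged, stats.gen unchanged) — cache 9 kept, no run.
  shard.gen: re-examined; everything it read last time is the same (patch.gen unchanged) — cache -9 kept, no run.

The important point: driver.gen recomputes to an identical value, and the output ends up unchanged.

Dirty set: config.gen, driver.gen, gamma.gen, model.gen, omega.gen, opt.gen, patch.gen, schema.gen, shard.gen, south.gen, stats.gen.
Run set: driver.gen (1 run).
Re-examined without running (cache reused): config.gen, gamma.gen, model.gen, omega.gen, opt.gen, patch.gen, schema.gen, shard.gen, south.gen, stats.gen.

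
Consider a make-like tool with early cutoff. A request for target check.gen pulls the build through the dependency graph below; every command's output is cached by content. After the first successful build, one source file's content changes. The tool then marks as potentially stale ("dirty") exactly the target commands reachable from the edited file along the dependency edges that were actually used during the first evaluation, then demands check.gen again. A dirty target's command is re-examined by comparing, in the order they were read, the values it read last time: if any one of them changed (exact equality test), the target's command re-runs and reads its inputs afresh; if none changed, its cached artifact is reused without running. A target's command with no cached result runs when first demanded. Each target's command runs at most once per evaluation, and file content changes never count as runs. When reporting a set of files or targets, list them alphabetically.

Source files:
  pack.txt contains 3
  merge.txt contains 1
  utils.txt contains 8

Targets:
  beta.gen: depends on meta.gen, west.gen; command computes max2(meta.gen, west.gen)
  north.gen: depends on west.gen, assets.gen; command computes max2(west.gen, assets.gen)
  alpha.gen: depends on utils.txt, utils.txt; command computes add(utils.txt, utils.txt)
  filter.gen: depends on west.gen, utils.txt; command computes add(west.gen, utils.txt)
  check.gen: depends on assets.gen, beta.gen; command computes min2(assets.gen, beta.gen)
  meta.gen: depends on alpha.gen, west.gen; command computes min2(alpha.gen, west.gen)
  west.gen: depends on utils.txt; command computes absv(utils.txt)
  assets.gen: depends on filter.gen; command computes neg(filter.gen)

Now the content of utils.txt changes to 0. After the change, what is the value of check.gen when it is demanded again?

Demanding check.gen again yields 0.

First demand of the output computes:
  alpha.gen = add(8, 8) = 16
  west.gen = absv(8) = 8
  filter.gen = add(8, 8) = 16
  assets.gen = neg(16) = -16
  meta.gen = min2(16, 8) = 8
  beta.gen = max2(8, 8) = 8
  check.gen = min2(-16, 8) = -16

After the edit, cleaning proceeds:
  alpha.gen: a read changed (utils.txt 8->0; utils.txt 8->0) — executes, giving 0.
  west.gen: a read changed (utils.txt 8->0) — executes, giving 0.
  filter.gen: a read changed (west.gen 8->0; utils.txt 8->0) — executes, giving 0.
  assets.gen: a read changed (filter.gen 16->0) — executes, giving 0.
  meta.gen: a read changed (alpha.gen 16->0; west.gen 8->0) — executes, giving 0.
  beta.gen: a read changed (meta.gen 8->0; west.gen 8->0) — executes, giving 0.
  check.gen: a read changed (assets.gen -16->0; beta.gen 8->0) — executes, giving 0.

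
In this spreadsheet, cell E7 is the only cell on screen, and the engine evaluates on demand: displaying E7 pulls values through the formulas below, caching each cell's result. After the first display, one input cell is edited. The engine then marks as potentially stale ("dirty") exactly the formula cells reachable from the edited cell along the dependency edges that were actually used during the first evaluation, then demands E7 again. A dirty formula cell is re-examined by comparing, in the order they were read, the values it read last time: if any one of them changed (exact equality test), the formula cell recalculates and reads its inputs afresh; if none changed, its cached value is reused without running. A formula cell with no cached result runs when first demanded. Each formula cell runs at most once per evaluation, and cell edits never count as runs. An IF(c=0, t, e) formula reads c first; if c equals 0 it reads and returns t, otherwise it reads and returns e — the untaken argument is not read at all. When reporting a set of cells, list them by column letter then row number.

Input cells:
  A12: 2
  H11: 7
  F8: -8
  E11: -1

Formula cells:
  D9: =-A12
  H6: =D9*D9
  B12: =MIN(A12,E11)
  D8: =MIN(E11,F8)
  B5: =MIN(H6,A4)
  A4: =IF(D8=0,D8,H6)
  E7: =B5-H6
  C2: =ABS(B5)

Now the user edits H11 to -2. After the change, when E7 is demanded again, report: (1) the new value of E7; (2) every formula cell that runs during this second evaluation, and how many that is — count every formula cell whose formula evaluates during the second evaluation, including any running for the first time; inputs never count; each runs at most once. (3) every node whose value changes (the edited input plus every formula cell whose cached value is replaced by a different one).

E7 now evaluates to 0.
Run set: none (0 run).
Changed values: H11.
The important point: nothing the output needs ever reads H11, so the edit is invisible to it.

Initial pass — values computed on the first demand:
  D8 = MIN(-1, -8) = -8
  D9 = -(2) = -2
  H6 = -2 * -2 = 4
  A4 = IF(D8=0: D8=-8 -> else branch H6) = 4
  B5 = MIN(4, 4) = 4
  E7 = 4 - 4 = 0

Second demand — change propagation:
  no demanded computation ever read H11, so the edit dirties nothing and nothing runs.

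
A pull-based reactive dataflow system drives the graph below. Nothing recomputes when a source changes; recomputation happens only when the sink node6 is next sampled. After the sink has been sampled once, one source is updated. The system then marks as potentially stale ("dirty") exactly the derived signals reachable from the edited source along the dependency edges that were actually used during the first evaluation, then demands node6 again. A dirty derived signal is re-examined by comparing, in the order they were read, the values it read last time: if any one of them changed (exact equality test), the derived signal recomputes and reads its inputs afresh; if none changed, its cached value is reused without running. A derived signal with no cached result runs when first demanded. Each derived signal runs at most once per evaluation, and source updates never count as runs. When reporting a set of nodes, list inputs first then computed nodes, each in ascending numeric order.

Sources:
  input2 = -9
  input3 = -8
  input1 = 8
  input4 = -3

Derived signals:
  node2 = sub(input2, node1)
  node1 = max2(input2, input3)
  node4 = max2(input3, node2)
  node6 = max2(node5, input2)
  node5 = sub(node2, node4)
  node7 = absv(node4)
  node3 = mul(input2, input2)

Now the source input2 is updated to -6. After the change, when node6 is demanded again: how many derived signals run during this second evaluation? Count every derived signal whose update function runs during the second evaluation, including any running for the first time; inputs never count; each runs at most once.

First evaluation (everything demanded from the output):
  node1 = max2(-9, -8) = -8
  node2 = sub(-9, -8) = -1
  node4 = max2(-8, -1) = -1
  node5 = sub(-1, -1) = 0
  node6 = max2(0, -9) = 0

Propagation after the edit:
  node1: runs — input2 -9->-6; result -6.
  node2: runs — input2 -9->-6; node1 -8->-6; result 0.
  node4: runs — node2 -1->0; result 0.
  node5: runs — node2 -1->0; node4 -1->0; result 0 (same value as before).
  node6: runs — input2 -9->-6; result 0 (same value as before).

Derived signals that run: node1, node2, node4, node5, node6 — 5 in total.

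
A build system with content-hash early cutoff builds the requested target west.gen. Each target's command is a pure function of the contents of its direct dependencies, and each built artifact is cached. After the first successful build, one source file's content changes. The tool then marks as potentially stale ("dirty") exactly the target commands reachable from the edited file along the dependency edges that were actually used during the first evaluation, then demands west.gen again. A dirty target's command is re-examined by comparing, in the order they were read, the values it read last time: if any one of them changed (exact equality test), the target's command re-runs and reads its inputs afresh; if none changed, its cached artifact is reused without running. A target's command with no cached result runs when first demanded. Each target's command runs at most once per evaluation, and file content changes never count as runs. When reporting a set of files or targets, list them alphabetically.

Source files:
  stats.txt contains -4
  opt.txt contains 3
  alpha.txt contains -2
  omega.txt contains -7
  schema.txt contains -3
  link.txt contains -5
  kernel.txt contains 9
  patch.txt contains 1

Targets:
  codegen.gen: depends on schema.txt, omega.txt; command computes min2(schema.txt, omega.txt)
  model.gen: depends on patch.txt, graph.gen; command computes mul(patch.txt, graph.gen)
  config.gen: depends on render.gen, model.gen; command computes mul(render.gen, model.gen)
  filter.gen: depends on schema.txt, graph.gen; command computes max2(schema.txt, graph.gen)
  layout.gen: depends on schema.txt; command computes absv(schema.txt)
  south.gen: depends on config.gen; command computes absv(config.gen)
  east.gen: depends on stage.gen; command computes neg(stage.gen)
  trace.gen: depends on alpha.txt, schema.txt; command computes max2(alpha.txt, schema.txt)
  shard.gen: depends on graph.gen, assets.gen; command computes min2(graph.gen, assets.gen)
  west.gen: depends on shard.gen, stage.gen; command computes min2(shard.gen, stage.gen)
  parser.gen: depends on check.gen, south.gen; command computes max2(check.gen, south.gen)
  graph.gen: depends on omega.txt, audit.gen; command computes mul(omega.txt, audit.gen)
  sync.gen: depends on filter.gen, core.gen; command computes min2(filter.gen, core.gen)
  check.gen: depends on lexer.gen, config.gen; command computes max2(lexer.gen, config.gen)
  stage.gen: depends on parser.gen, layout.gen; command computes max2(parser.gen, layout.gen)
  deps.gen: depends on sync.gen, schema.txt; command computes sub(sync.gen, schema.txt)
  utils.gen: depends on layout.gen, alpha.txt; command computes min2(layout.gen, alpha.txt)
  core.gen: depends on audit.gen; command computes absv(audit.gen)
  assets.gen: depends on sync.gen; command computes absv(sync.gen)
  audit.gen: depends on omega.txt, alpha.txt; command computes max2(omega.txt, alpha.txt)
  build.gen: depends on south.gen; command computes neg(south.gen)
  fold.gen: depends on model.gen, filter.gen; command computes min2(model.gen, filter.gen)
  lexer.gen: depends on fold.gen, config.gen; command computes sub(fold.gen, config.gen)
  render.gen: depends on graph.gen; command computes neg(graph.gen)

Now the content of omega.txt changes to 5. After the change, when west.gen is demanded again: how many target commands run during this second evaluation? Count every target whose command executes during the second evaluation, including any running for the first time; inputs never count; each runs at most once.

Target commands that run: assets.gen, audit.gen, check.gen, config.gen, core.gen, filter.gen, fold.gen, graph.gen, lexer.gen, model.gen, parser.gen, render.gen, shard.gen, south.gen, stage.gen, sync.gen, west.gen — 17 in total.

First evaluation (everything demanded from the output):
  audit.gen = max2(-7, -2) = -2
  core.gen = absv(-2) = 2
  graph.gen = mul(-7, -2) = 14
  filter.gen = max2(-3, 14) = 14
  layout.gen = absv(-3) = 3
  model.gen = mul(1, 14) = 14
  fold.gen = min2(14, 14) = 14
  render.gen = neg(14) = -14
  config.gen = mul(-14, 14) = -196
  lexer.gen = sub(14, -196) = 210
  check.gen = max2(210, -196) = 210
  south.gen = absv(-196) = 196
  parser.gen = max2(210, 196) = 210
  stage.gen = max2(210, 3) = 210
  sync.gen = min2(14, 2) = 2
  assets.gen = absv(2) = 2
  shard.gen = min2(14, 2) = 2
  west.gen = min2(2, 210) = 2

Propagation after the edit:
  audit.gen: runs — omega.txt -7->5; result 5.
  core.gen: runs — audit.gen -2->5; result 5.
  graph.gen: runs — omega.txt -7->5; audit.gen -2->5; result 25.
  filter.gen: runs — graph.gen 14->25; result 25.
  model.gen: runs — graph.gen 14->25; result 25.
  fold.gen: runs — model.gen 14->25; filter.gen 14->25; result 25.
  render.gen: runs — graph.gen 14->25; result -25.
  config.gen: runs — render.gen -14->-25; model.gen 14->25; result -625.
  lexer.gen: runs — fold.gen 14->25; config.gen -196->-625; result 650.
  check.gen: runs — lexer.gen 210->650; config.gen -196->-625; result 650.
  south.gen: runs — config.gen -196->-625; result 625.
  parser.gen: runs — check.gen 210->650; south.gen 196->625; result 650.
  stage.gen: runs — parser.gen 210->650; result 650.
  sync.gen: runs — filter.gen 14->25; core.gen 2->5; result 5.
  assets.gen: runs — sync.gen 2->5; result 5.
  shard.gen: runs — graph.gen 14->25; assets.gen 2->5; result 5.
  west.gen: runs — shard.gen 2->5; stage.gen 210->650; result 5.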